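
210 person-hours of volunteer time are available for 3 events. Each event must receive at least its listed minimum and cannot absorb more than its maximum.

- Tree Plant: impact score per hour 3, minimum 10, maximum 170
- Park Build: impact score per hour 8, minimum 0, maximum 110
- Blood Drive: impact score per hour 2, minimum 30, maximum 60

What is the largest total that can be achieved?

Meeting every minimum uses 10+0+30 = 40 person-hours, leaving 170.
Order the events by impact score per hour: Park Build 8 > Tree Plant 3 > Blood Drive 2.
Park Build: +110 to 110 (cap) — 60 left.
Tree Plant: +60 (room for 160) → 70. Pool exhausted.
Total = 3×70 + 8×110 + 2×30 = 1150.

1150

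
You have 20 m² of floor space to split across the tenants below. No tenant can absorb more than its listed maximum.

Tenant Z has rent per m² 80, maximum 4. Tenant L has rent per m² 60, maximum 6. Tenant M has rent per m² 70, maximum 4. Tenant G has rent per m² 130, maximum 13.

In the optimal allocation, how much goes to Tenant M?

Highest rent per m² first: Tenant G 130 > Tenant Z 80 > Tenant M 70 > Tenant L 60.
Tenant G: +13 to 13 (cap) — 7 left.
Tenant Z takes 4 to reach its cap of 4 — 3 left.
Tenant M: +3 (room for 4) → 3. Pool exhausted.

3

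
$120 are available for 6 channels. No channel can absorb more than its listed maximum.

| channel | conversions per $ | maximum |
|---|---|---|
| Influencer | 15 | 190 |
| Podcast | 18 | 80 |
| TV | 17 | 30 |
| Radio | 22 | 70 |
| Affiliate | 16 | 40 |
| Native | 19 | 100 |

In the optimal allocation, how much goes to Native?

50

Highest conversions per $ first: Radio 22 > Native 19 > Podcast 18 > TV 17 > Affiliate 16 > Influencer 15.
Radio takes 70 to reach its cap of 70 — 50 left.
Native has room for 100 but only 50 remain, so it gets 50.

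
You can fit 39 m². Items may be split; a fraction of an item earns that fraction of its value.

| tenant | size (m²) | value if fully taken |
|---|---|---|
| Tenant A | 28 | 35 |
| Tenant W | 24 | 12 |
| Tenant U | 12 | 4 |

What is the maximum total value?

40.5

Rank by value-to-size ratio: Tenant A 35/28≈1.25, Tenant W 12/24≈0.5, Tenant U 4/12≈0.333.
Tenant A: take in full, 28 m² for value 35 — 11 left.
Fill the last 11 m² with part of Tenant W: 11/24 of it earns 5.5.
Total value = 40.5.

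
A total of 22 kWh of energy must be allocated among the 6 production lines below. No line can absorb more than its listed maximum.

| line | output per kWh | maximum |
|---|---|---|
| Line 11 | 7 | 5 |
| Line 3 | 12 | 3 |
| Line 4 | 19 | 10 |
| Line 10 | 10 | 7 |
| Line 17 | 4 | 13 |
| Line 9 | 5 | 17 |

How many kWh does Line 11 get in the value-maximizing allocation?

Rank by output per kWh: Line 4 19 > Line 3 12 > Line 10 10 > Line 11 7 > Line 9 5 > Line 17 4.
Line 4 takes 10 to reach its cap of 10 — 12 left.
Line 3 takes 3 to reach its cap of 3 — 9 left.
Line 10 takes 7 to reach its cap of 7 — 2 left.
Line 11: +2 (room for 5) → 2. Pool exhausted.

2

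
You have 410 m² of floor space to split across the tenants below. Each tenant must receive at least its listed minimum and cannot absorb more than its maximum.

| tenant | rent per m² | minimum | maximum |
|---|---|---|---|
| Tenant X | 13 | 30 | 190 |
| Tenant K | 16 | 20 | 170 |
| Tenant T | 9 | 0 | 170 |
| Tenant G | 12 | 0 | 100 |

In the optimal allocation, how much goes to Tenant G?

50

Meeting every minimum uses 30+20+0+0 = 50 m², leaving 360.
Order the tenants by rent per m²: Tenant K 16 > Tenant X 13 > Tenant G 12 > Tenant T 9.
Tenant K: +150 to 170 (cap) ; 210 left.
Tenant X: +160 to 190 (cap) ; 50 left.
Tenant G: +50 (room for 100) → 50. Pool exhausted.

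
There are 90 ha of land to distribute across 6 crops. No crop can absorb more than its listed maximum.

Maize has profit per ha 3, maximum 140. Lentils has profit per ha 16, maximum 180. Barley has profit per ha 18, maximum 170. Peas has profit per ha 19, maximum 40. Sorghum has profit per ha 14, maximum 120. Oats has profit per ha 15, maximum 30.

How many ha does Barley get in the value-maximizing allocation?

Rank by profit per ha: Peas 19 > Barley 18 > Lentils 16 > Oats 15 > Sorghum 14 > Maize 3.
Peas takes 40 to reach its cap of 40 — 50 left.
Only 50 left; Barley takes them to reach 50.

50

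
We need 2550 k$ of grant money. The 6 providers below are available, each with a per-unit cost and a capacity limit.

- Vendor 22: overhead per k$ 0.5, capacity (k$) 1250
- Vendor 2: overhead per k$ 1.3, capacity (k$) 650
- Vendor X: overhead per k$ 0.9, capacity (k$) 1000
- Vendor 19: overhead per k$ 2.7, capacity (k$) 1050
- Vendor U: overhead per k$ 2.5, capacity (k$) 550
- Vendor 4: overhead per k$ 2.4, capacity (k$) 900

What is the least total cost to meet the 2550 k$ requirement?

Fill from the cheapest provider first.
Vendor 22 (0.5): use full 1250 ; 1300 k$ to go.
Vendor X at 0.9: take all 1000 k$ ; 300 still needed.
Vendor 2 (1.3): take the remaining 300 ; done.
Vendor 4, Vendor U, Vendor 19: unused.
Cost = 1250×0.5 + 1000×0.9 + 300×1.3 = 1915.

1915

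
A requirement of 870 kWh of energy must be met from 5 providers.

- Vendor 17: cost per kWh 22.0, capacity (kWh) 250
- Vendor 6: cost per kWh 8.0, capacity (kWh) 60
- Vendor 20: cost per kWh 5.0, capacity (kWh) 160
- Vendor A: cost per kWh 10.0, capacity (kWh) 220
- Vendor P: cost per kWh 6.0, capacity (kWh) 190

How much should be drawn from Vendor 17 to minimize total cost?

Use providers in increasing cost order.
Take 160 from Vendor 20 at 5.0 — need 710 more.
Take 190 from Vendor P at 6.0 — need 520 more.
Vendor 6 (8.0): use full 60 — 460 kWh to go.
Vendor A at 10.0: take all 220 kWh — 240 still needed.
Take 240 from Vendor 17 at 22.0 to finish.

240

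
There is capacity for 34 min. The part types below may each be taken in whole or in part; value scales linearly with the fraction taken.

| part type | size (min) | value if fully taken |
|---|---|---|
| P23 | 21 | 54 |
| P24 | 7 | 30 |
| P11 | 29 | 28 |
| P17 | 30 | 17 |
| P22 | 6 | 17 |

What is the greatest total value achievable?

101

Best value per unit of size first: P24 30/7≈4.29, P22 17/6≈2.83, P23 54/21≈2.57, P11 28/29≈0.966, P17 17/30≈0.567.
P24: take in full, 7 min for value 30 — 27 left.
Take all of P22 (6 min, value 17) — 21 min left.
All 21 min of P23 fit (value 54) — 0 remain.
Total value = 101.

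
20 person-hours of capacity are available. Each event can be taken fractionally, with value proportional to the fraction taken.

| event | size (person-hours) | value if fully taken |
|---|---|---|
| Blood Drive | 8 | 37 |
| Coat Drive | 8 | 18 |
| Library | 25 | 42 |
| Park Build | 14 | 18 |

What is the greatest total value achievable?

Rank by value-to-size ratio: Blood Drive 37/8≈4.62, Coat Drive 18/8≈2.25, Library 42/25≈1.68, Park Build 18/14≈1.29.
Blood Drive: take in full, 8 person-hours for value 37 — 12 left.
Coat Drive: take in full, 8 person-hours for value 18 — 4 left.
Fill the last 4 person-hours with part of Library: 4/25 of it earns 6.72.
Total value = 61.72.

61.72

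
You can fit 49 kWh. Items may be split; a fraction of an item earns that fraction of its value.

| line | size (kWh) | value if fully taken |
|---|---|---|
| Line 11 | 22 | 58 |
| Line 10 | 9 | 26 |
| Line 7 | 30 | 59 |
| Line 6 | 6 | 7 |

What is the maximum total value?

119.4

Best value per unit of size first: Line 10 26/9≈2.89, Line 11 58/22≈2.64, Line 7 59/30≈1.97, Line 6 7/6≈1.17.
Line 10: take in full, 9 kWh for value 26 → 40 left.
Take all of Line 11 (22 kWh, value 58) → 18 kWh left.
18 kWh left: a 18/30 share of Line 7 gives 59×18/30 = 35.4.
Total value = 119.4.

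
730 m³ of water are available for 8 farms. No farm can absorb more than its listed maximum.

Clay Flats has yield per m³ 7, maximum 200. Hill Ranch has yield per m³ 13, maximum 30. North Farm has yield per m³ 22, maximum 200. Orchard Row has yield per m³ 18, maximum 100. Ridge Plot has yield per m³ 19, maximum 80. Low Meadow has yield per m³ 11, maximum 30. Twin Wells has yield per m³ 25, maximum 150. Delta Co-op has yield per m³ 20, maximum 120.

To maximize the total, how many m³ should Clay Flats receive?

20

Rank by yield per m³: Twin Wells 25 > North Farm 22 > Delta Co-op 20 > Ridge Plot 19 > Orchard Row 18 > Hill Ranch 13 > Low Meadow 11 > Clay Flats 7.
Give Twin Wells 150 to hit its cap of 150 ; 580 left.
Give North Farm 200 to hit its cap of 200 ; 380 left.
Delta Co-op takes 120 to reach its cap of 120 ; 260 left.
Ridge Plot: +80 to 80 (cap) ; 180 left.
Orchard Row: +100 to 100 (cap) ; 80 left.
Hill Ranch takes 30 to reach its cap of 30 ; 50 left.
Low Meadow: +30 to 30 (cap) ; 20 left.
Clay Flats has room for 200 but only 20 remain, so it gets 20.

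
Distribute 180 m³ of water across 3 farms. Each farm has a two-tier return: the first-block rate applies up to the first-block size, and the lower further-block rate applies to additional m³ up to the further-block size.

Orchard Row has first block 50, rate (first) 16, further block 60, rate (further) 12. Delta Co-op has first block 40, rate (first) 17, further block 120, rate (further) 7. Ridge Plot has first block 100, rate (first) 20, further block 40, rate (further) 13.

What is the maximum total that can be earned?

Treat each block as its own option and order by rate: Ridge Plot/tier1 20 > Delta Co-op/tier1 17 > Orchard Row/tier1 16 > Ridge Plot/tier2 13 > Orchard Row/tier2 12 > Delta Co-op/tier2 7.
Ridge Plot tier1 at 20: fill all 100 — 80 left.
Delta Co-op/tier1 (17): +40 — 40 left.
Orchard Row tier1 at 16: only 40 left, fill 40.
Total = 20×100 + 17×40 + 16×40 = 3320.

3320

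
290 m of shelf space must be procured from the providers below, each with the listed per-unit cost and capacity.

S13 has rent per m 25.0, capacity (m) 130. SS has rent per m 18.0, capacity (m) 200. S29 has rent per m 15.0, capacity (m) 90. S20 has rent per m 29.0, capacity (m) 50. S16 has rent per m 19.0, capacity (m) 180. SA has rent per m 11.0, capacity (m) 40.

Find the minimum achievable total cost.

4670

Cheapest first:
SA (11.0): use full 40 → 250 m to go.
S29 (15.0): use full 90 → 160 m to go.
SS at 18.0: take 160 of its 200 → requirement met.
S16, S13, S20: unused.
Cost = 40×11.0 + 90×15.0 + 160×18.0 = 4670.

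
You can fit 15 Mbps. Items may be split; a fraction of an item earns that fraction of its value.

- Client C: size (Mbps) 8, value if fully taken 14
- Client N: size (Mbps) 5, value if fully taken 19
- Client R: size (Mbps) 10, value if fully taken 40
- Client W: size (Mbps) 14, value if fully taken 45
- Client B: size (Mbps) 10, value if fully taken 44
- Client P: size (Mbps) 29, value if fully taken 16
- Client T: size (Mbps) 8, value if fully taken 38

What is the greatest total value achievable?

Sort by value density: Client T 38/8≈4.75, Client B 44/10≈4.4, Client R 40/10≈4, Client N 19/5≈3.8, Client W 45/14≈3.21, Client C 14/8≈1.75, Client P 16/29≈0.552.
All 8 Mbps of Client T fit (value 38) → 7 remain.
7 Mbps left: a 7/10 share of Client B gives 44×7/10 = 30.8.
Total value = 68.8.

68.8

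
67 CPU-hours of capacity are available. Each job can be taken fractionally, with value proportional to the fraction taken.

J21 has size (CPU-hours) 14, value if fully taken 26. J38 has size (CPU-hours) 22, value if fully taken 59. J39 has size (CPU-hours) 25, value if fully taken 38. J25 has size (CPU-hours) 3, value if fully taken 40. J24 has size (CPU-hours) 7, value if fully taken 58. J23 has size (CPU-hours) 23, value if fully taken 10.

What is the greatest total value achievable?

Best value per unit of size first: J25 40/3≈13.3, J24 58/7≈8.29, J38 59/22≈2.68, J21 26/14≈1.86, J39 38/25≈1.52, J23 10/23≈0.435.
All 3 CPU-hours of J25 fit (value 40) → 64 remain.
J24: take in full, 7 CPU-hours for value 58 → 57 left.
J38: take in full, 22 CPU-hours for value 59 → 35 left.
All 14 CPU-hours of J21 fit (value 26) → 21 remain.
Fill the last 21 CPU-hours with part of J39: 21/25 of it earns 31.92.
Total value = 214.92.

214.92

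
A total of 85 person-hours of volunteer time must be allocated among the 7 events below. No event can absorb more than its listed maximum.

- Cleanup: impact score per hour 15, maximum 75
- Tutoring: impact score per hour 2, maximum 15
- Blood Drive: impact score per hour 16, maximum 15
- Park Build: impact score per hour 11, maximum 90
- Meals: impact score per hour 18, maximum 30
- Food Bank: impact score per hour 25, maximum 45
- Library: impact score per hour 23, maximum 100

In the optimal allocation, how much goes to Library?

40

Rank by impact score per hour: Food Bank 25 > Library 23 > Meals 18 > Blood Drive 16 > Cleanup 15 > Park Build 11 > Tutoring 2.
Food Bank: +45 to 45 (cap) → 40 left.
Only 40 left; Library takes them to reach 40.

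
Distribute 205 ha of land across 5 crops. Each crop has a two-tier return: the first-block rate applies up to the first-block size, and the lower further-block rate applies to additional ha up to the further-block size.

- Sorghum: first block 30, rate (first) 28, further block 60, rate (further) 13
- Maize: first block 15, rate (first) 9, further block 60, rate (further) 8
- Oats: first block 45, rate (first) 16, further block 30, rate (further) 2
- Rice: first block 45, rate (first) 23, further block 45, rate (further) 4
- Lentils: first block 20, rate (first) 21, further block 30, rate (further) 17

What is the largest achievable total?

3980

Rank every tier by rate: Sorghum/T1 28 > Rice/T1 23 > Lentils/T1 21 > Lentils/T2 17 > Oats/T1 16 > Sorghum/T2 13 > Maize/T1 9 > Maize/T2 8 > Rice/T2 4 > Oats/T2 2.
Fill Sorghum T1 block (30 at 28) — 175 left.
Rice T1 at 23: fill all 45 — 130 left.
Fill Lentils T1 block (20 at 21) — 110 left.
Lentils T2 at 17: fill all 30 — 80 left.
Oats/T1 (16): +45 — 35 left.
35 remain; put them into Sorghum T2 at 13.
Total = 28×30 + 23×45 + 21×20 + 17×30 + 16×45 + 13×35 = 3980.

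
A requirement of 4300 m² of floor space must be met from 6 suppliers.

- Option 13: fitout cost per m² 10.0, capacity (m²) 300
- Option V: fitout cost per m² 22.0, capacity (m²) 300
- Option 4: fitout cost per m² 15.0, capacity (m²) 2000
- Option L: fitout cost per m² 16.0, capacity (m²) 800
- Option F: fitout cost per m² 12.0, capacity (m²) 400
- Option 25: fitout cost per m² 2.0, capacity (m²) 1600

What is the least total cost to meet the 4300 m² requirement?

Cheapest first:
Option 25 at 2.0: take all 1600 m² → 2700 still needed.
Option 13 at 10.0: take all 300 m² → 2400 still needed.
Option F (12.0): use full 400 → 2000 m² to go.
Take 2000 from Option 4 at 15.0 → need 0 more.
Option L, Option V: unused.
Cost = 1600×2.0 + 300×10.0 + 400×12.0 + 2000×15.0 = 41000.

41000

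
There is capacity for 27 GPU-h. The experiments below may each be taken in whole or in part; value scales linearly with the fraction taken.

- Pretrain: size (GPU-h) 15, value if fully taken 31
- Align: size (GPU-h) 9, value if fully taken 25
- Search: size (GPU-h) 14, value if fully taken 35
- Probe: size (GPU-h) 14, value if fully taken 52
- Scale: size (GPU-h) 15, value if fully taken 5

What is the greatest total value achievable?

87

Sort by value density: Probe 52/14≈3.71, Align 25/9≈2.78, Search 35/14≈2.5, Pretrain 31/15≈2.07, Scale 5/15≈0.333.
Probe: take in full, 14 GPU-h for value 52 — 13 left.
Align: take in full, 9 GPU-h for value 25 — 4 left.
Fill the last 4 GPU-h with part of Search: 4/14 of it earns 10.
Total value = 87.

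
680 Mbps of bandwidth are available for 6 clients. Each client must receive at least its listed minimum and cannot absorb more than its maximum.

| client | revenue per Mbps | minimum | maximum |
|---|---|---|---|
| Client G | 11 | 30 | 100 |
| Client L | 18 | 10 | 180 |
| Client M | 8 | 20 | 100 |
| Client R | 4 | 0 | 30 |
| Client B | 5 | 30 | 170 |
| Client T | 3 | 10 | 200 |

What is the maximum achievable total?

Meeting every minimum uses 30+10+20+0+30+10 = 100 Mbps, leaving 580.
Highest revenue per Mbps first: Client L 18 > Client G 11 > Client M 8 > Client B 5 > Client R 4 > Client T 3.
Client L: +170 to 180 (cap) ; 410 left.
Client G takes 70 more to reach its cap of 100 ; 340 left.
Client M: +80 to 100 (cap) ; 260 left.
Client B takes 140 more to reach its cap of 170 ; 120 left.
Give Client R 30 more to hit its cap of 30 ; 90 left.
Only 90 left; Client T takes them to reach 100.
Total = 11×100 + 18×180 + 8×100 + 4×30 + 5×170 + 3×100 = 6410.

6410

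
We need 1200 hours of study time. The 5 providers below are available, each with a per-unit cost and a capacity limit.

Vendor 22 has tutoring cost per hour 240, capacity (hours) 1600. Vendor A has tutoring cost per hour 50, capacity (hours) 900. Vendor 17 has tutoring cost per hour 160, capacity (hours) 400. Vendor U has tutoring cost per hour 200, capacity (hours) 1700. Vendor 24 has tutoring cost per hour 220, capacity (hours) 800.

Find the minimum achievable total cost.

Cheapest first:
Vendor A (50): use full 900 → 300 hours to go.
Vendor 17 (160): take the remaining 300 → done.
Vendor U, Vendor 24, Vendor 22: unused.
Cost = 900×50 + 300×160 = 93000.

93000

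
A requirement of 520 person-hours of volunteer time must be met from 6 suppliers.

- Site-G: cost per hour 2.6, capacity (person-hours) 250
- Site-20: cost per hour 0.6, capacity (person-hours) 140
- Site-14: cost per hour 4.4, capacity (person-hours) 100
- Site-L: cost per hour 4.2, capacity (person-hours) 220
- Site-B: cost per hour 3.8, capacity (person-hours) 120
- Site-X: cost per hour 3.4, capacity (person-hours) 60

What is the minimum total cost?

1204

Use suppliers in increasing cost order.
Site-20 (0.6): use full 140 — 380 person-hours to go.
Site-G at 2.6: take all 250 person-hours — 130 still needed.
Take 60 from Site-X at 3.4 — need 70 more.
Take 70 from Site-B at 3.8 to finish.
Site-L, Site-14: unused.
Cost = 140×0.6 + 250×2.6 + 60×3.4 + 70×3.8 = 1204.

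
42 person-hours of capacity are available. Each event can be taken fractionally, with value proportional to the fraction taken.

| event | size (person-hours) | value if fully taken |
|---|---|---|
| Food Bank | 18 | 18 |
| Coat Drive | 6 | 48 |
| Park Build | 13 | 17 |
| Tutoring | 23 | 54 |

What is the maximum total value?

119

Best value per unit of size first: Coat Drive 48/6≈8, Tutoring 54/23≈2.35, Park Build 17/13≈1.31, Food Bank 18/18≈1.
All 6 person-hours of Coat Drive fit (value 48) ; 36 remain.
All 23 person-hours of Tutoring fit (value 54) ; 13 remain.
Park Build: take in full, 13 person-hours for value 17 ; 0 left.
Total value = 119.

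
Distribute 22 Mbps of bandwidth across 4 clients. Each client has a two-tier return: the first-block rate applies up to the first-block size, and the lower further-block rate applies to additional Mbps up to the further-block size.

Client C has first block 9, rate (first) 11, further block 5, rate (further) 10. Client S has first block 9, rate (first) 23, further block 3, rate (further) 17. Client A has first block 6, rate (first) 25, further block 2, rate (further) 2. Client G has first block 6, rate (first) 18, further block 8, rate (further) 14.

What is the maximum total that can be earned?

482

Order all 8 blocks by rate: Client A/first 25 > Client S/first 23 > Client G/first 18 > Client S/second 17 > Client G/second 14 > Client C/first 11 > Client C/second 10 > Client A/second 2.
Client A first at 25: fill all 6 ; 16 left.
Client S first at 23: fill all 9 ; 7 left.
Fill Client G first block (6 at 18) ; 1 left.
1 remain; put them into Client S second at 17.
Total = 25×6 + 23×9 + 18×6 + 17×1 = 482.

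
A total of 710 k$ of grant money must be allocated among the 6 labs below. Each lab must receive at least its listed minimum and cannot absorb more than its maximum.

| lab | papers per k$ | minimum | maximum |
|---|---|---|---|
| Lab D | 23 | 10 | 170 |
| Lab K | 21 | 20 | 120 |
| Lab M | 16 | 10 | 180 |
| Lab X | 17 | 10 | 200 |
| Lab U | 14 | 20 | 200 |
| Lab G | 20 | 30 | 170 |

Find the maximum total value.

Meeting every minimum uses 10+20+10+10+20+30 = 100 k$, leaving 610.
Order the labs by papers per k$: Lab D 23 > Lab K 21 > Lab G 20 > Lab X 17 > Lab M 16 > Lab U 14.
Give Lab D 160 more to hit its cap of 170 → 450 left.
Lab K: +100 to 120 (cap) → 350 left.
Lab G: +140 to 170 (cap) → 210 left.
Give Lab X 190 more to hit its cap of 200 → 20 left.
Lab M: +20 (room for 170) → 30. Pool exhausted.
Total = 23×170 + 21×120 + 16×30 + 17×200 + 14×20 + 20×170 = 13990.

13990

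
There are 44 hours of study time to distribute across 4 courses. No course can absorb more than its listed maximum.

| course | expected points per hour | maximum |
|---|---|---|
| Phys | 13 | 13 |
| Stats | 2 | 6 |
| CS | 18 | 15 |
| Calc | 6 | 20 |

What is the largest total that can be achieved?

535

Highest expected points per hour first: CS 18 > Phys 13 > Calc 6 > Stats 2.
CS takes 15 to reach its cap of 15 → 29 left.
Give Phys 13 to hit its cap of 13 → 16 left.
Calc has room for 20 but only 16 remain, so it gets 16.
Total = 13×13 + 18×15 + 6×16 = 535.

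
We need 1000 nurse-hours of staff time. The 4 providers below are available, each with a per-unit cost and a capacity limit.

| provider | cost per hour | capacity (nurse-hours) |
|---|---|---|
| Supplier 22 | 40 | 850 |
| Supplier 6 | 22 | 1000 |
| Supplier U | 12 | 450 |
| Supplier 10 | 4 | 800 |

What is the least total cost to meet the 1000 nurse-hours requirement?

5600

Fill from the cheapest provider first.
Take 800 from Supplier 10 at 4 ; need 200 more.
Supplier U (12): take the remaining 200 ; done.
Supplier 6, Supplier 22: unused.
Cost = 800×4 + 200×12 = 5600.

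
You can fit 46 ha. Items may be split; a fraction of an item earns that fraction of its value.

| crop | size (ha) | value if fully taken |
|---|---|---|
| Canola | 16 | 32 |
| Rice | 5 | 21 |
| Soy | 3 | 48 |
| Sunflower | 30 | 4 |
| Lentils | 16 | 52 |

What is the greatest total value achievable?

153.8

Rank by value-to-size ratio: Soy 48/3≈16, Rice 21/5≈4.2, Lentils 52/16≈3.25, Canola 32/16≈2, Sunflower 4/30≈0.133.
Soy: take in full, 3 ha for value 48 ; 43 left.
All 5 ha of Rice fit (value 21) ; 38 remain.
Take all of Lentils (16 ha, value 52) ; 22 ha left.
Take all of Canola (16 ha, value 32) ; 6 ha left.
Fill the last 6 ha with part of Sunflower: 6/30 of it earns 0.8.
Total value = 153.8.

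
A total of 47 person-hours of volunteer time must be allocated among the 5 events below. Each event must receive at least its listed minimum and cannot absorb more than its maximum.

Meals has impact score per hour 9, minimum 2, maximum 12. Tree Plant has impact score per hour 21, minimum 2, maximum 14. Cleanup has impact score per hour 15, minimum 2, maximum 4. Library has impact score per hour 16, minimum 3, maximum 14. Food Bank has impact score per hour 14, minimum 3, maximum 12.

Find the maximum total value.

Meeting every minimum uses 2+2+2+3+3 = 12 person-hours, leaving 35.
Rank by impact score per hour: Tree Plant 21 > Library 16 > Cleanup 15 > Food Bank 14 > Meals 9.
Tree Plant takes 12 more to reach its cap of 14 ; 23 left.
Give Library 11 more to hit its cap of 14 ; 12 left.
Cleanup takes 2 more to reach its cap of 4 ; 10 left.
Give Food Bank 9 more to hit its cap of 12 ; 1 left.
Only 1 left; Meals takes them to reach 3.
Total = 9×3 + 21×14 + 15×4 + 16×14 + 14×12 = 773.

773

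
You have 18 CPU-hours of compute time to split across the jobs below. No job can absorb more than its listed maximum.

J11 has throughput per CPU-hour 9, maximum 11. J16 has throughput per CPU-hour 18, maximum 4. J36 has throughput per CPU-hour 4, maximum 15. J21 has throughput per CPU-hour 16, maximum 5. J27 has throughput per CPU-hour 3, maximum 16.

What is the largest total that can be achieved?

233

Rank by throughput per CPU-hour: J16 18 > J21 16 > J11 9 > J36 4 > J27 3.
Give J16 4 to hit its cap of 4 ; 14 left.
J21: +5 to 5 (cap) ; 9 left.
Only 9 left; J11 takes them to reach 9.
Total = 9×9 + 18×4 + 16×5 = 233.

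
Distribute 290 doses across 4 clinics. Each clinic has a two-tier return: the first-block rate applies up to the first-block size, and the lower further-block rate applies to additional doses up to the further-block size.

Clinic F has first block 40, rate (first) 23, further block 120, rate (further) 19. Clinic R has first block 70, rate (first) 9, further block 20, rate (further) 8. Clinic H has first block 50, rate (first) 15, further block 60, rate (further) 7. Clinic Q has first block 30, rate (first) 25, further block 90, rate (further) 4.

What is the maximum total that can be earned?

Order all 8 blocks by rate: Clinic Q/T1 25 > Clinic F/T1 23 > Clinic F/T2 19 > Clinic H/T1 15 > Clinic R/T1 9 > Clinic R/T2 8 > Clinic H/T2 7 > Clinic Q/T2 4.
Clinic Q/T1 (25): +30 → 260 left.
Clinic F/T1 (23): +40 → 220 left.
Clinic F T2 at 19: fill all 120 → 100 left.
Clinic H T1 at 15: fill all 50 → 50 left.
Clinic R/T1: +50 of 70 at 9; pool empty.
Total = 25×30 + 23×40 + 19×120 + 15×50 + 9×50 = 5150.

5150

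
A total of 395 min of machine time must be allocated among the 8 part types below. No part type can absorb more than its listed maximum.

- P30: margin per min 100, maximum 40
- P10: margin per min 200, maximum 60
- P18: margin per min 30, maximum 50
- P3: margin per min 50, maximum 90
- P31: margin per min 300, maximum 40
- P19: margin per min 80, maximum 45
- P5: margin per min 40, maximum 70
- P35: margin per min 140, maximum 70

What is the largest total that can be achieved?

47900

Order the part types by margin per min: P31 300 > P10 200 > P35 140 > P30 100 > P19 80 > P3 50 > P5 40 > P18 30.
P31: +40 to 40 (cap) ; 355 left.
P10 takes 60 to reach its cap of 60 ; 295 left.
Give P35 70 to hit its cap of 70 ; 225 left.
P30 takes 40 to reach its cap of 40 ; 185 left.
Give P19 45 to hit its cap of 45 ; 140 left.
P3: +90 to 90 (cap) ; 50 left.
Only 50 left; P5 takes them to reach 50.
Total = 100×40 + 200×60 + 50×90 + 300×40 + 80×45 + 40×50 + 140×70 = 47900.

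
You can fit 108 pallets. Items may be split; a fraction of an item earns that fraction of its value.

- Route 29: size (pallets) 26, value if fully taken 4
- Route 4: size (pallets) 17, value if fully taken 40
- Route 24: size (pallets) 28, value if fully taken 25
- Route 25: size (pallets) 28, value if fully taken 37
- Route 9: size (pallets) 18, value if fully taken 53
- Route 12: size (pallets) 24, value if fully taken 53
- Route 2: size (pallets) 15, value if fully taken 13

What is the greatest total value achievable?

201.75

Sort by value density: Route 9 53/18≈2.94, Route 4 40/17≈2.35, Route 12 53/24≈2.21, Route 25 37/28≈1.32, Route 24 25/28≈0.893, Route 2 13/15≈0.867, Route 29 4/26≈0.154.
All 18 pallets of Route 9 fit (value 53) — 90 remain.
Take all of Route 4 (17 pallets, value 40) — 73 pallets left.
Route 12: take in full, 24 pallets for value 53 — 49 left.
All 28 pallets of Route 25 fit (value 37) — 21 remain.
Only 21 pallets remain; take 21/28 of Route 24 for value 25×21/28 = 18.75.
Total value = 201.75.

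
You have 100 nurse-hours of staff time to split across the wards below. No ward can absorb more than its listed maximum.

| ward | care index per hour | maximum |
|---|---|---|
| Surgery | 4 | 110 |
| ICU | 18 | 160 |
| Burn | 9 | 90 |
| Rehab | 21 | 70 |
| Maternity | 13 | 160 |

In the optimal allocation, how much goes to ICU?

Rank by care index per hour: Rehab 21 > ICU 18 > Maternity 13 > Burn 9 > Surgery 4.
Give Rehab 70 to hit its cap of 70 — 30 left.
ICU has room for 160 but only 30 remain, so it gets 30.

30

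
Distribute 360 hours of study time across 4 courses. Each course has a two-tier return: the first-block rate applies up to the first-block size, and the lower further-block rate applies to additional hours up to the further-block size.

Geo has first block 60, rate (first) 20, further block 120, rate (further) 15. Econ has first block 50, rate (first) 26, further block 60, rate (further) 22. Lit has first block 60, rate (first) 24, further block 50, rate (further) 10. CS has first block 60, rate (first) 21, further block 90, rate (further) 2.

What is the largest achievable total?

7570

Treat each block as its own option and order by rate: Econ/tier1 26 > Lit/tier1 24 > Econ/tier2 22 > CS/tier1 21 > Geo/tier1 20 > Geo/tier2 15 > Lit/tier2 10 > CS/tier2 2.
Fill Econ tier1 block (50 at 26) → 310 left.
Lit tier1 at 24: fill all 60 → 250 left.
Econ tier2 at 22: fill all 60 → 190 left.
Fill CS tier1 block (60 at 21) → 130 left.
Geo tier1 at 20: fill all 60 → 70 left.
Geo tier2 at 15: only 70 left, fill 70.
Total = 26×50 + 24×60 + 22×60 + 21×60 + 20×60 + 15×70 = 7570.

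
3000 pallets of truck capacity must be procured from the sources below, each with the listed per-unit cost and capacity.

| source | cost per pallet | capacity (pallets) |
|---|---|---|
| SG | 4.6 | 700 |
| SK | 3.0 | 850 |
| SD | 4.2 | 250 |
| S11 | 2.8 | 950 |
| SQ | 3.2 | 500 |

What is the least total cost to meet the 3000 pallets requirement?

Cheapest first:
S11 (2.8): use full 950 — 2050 pallets to go.
SK at 3.0: take all 850 pallets — 1200 still needed.
SQ at 3.2: take all 500 pallets — 700 still needed.
SD (4.2): use full 250 — 450 pallets to go.
SG at 4.6: take 450 of its 700 — requirement met.
Cost = 950×2.8 + 850×3.0 + 500×3.2 + 250×4.2 + 450×4.6 = 9930.

9930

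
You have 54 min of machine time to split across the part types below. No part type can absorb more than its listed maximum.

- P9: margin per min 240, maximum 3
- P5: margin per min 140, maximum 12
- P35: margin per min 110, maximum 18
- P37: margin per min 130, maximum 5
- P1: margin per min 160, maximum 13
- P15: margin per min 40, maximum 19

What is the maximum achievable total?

Order the part types by margin per min: P9 240 > P1 160 > P5 140 > P37 130 > P35 110 > P15 40.
Give P9 3 to hit its cap of 3 — 51 left.
P1 takes 13 to reach its cap of 13 — 38 left.
Give P5 12 to hit its cap of 12 — 26 left.
Give P37 5 to hit its cap of 5 — 21 left.
P35 takes 18 to reach its cap of 18 — 3 left.
P15: +3 (room for 19) → 3. Pool exhausted.
Total = 240×3 + 140×12 + 110×18 + 130×5 + 160×13 + 40×3 = 7230.

7230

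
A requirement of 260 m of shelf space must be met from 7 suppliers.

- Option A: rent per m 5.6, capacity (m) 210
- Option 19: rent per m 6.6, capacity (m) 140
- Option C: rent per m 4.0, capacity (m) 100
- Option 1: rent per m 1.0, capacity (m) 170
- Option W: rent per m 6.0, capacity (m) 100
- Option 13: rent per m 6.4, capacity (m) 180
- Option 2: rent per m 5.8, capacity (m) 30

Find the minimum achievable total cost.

530

Cheapest first:
Take 170 from Option 1 at 1.0 → need 90 more.
Option C (4.0): take the remaining 90 → done.
Option A, Option 2, Option W, Option 13, Option 19: unused.
Cost = 170×1.0 + 90×4.0 = 530.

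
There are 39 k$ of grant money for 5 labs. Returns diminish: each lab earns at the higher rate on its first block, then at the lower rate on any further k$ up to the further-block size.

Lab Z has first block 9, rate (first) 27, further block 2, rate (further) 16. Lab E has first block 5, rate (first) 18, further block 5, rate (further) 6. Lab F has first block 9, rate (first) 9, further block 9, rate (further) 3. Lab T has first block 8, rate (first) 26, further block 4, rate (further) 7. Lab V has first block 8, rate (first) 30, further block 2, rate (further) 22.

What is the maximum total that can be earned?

Treat each block as its own option and order by rate: Lab V/first 30 > Lab Z/first 27 > Lab T/first 26 > Lab V/second 22 > Lab E/first 18 > Lab Z/second 16 > Lab F/first 9 > Lab T/second 7 > Lab E/second 6 > Lab F/second 3.
Lab V first at 30: fill all 8 — 31 left.
Fill Lab Z first block (9 at 27) — 22 left.
Lab T first at 26: fill all 8 — 14 left.
Lab V/second (22): +2 — 12 left.
Lab E/first (18): +5 — 7 left.
Fill Lab Z second block (2 at 16) — 5 left.
Lab F first at 9: only 5 left, fill 5.
Total = 30×8 + 27×9 + 26×8 + 22×2 + 18×5 + 16×2 + 9×5 = 902.

902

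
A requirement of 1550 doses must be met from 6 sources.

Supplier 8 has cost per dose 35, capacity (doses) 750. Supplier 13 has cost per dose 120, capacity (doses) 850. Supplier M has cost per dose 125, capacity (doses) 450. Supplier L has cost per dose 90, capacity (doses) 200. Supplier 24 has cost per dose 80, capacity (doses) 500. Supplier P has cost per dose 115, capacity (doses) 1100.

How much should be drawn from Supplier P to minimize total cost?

Use sources in increasing cost order.
Take 750 from Supplier 8 at 35 ; need 800 more.
Take 500 from Supplier 24 at 80 ; need 300 more.
Supplier L at 90: take all 200 doses ; 100 still needed.
Supplier P (115): take the remaining 100 ; done.
Supplier 13, Supplier M: unused.

100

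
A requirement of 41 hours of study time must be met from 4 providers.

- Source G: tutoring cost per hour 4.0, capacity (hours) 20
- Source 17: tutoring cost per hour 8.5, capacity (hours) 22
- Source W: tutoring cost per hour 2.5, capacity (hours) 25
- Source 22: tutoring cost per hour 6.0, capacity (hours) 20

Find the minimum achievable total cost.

Fill from the cheapest provider first.
Source W at 2.5: take all 25 hours — 16 still needed.
Source G (4.0): take the remaining 16 — done.
Source 22, Source 17: unused.
Cost = 25×2.5 + 16×4.0 = 126.5.

126.5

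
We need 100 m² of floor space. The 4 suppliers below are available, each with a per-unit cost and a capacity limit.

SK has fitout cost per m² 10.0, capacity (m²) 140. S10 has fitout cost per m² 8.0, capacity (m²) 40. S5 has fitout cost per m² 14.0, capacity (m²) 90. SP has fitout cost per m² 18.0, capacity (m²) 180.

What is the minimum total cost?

920

Fill from the cheapest supplier first.
Take 40 from S10 at 8.0 → need 60 more.
Take 60 from SK at 10.0 to finish.
S5, SP: unused.
Cost = 40×8.0 + 60×10.0 = 920.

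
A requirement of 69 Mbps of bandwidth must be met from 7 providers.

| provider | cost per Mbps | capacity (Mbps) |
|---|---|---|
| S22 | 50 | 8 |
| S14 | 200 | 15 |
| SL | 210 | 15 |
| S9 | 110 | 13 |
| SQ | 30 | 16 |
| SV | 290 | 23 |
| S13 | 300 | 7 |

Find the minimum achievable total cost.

Use providers in increasing cost order.
SQ (30): use full 16 ; 53 Mbps to go.
S22 (50): use full 8 ; 45 Mbps to go.
S9 (110): use full 13 ; 32 Mbps to go.
Take 15 from S14 at 200 ; need 17 more.
Take 15 from SL at 210 ; need 2 more.
SV at 290: take 2 of its 23 ; requirement met.
S13: unused.
Cost = 16×30 + 8×50 + 13×110 + 15×200 + 15×210 + 2×290 = 9040.

9040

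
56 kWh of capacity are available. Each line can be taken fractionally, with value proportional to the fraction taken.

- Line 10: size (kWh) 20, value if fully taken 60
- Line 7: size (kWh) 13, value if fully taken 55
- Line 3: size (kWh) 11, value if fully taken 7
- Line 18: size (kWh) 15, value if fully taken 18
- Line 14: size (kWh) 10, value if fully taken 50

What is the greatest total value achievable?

Best value per unit of size first: Line 14 50/10≈5, Line 7 55/13≈4.23, Line 10 60/20≈3, Line 18 18/15≈1.2, Line 3 7/11≈0.636.
Line 14: take in full, 10 kWh for value 50 ; 46 left.
Line 7: take in full, 13 kWh for value 55 ; 33 left.
Take all of Line 10 (20 kWh, value 60) ; 13 kWh left.
13 kWh left: a 13/15 share of Line 18 gives 18×13/15 = 15.6.
Total value = 180.6.

180.6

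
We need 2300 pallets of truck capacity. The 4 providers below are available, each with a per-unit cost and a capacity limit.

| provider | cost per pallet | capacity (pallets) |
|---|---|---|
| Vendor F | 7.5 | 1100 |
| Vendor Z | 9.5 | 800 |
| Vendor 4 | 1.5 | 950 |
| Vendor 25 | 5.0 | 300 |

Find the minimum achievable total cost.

10800

Use providers in increasing cost order.
Vendor 4 at 1.5: take all 950 pallets ; 1350 still needed.
Take 300 from Vendor 25 at 5.0 ; need 1050 more.
Vendor F (7.5): take the remaining 1050 ; done.
Vendor Z: unused.
Cost = 950×1.5 + 300×5.0 + 1050×7.5 = 10800.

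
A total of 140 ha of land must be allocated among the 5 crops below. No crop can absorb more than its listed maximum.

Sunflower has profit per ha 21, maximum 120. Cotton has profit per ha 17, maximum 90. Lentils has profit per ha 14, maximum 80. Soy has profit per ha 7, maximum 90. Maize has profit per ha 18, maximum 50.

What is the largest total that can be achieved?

Order the crops by profit per ha: Sunflower 21 > Maize 18 > Cotton 17 > Lentils 14 > Soy 7.
Sunflower: +120 to 120 (cap) ; 20 left.
Maize has room for 50 but only 20 remain, so it gets 20.
Total = 21×120 + 18×20 = 2880.

2880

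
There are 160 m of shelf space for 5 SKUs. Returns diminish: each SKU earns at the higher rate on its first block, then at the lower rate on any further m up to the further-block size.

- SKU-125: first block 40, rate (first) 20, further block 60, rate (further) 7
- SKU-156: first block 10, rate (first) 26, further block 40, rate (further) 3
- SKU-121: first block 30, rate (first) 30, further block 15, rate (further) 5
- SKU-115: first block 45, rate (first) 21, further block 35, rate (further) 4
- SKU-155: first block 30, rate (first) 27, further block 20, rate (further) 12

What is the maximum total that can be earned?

3775

Order all 10 blocks by rate: SKU-121/first 30 > SKU-155/first 27 > SKU-156/first 26 > SKU-115/first 21 > SKU-125/first 20 > SKU-155/second 12 > SKU-125/second 7 > SKU-121/second 5 > SKU-115/second 4 > SKU-156/second 3.
SKU-121 first at 30: fill all 30 — 130 left.
Fill SKU-155 first block (30 at 27) — 100 left.
SKU-156/first (26): +10 — 90 left.
Fill SKU-115 first block (45 at 21) — 45 left.
Fill SKU-125 first block (40 at 20) — 5 left.
SKU-155/second: +5 of 20 at 12; pool empty.
Total = 30×30 + 27×30 + 26×10 + 21×45 + 20×40 + 12×5 = 3775.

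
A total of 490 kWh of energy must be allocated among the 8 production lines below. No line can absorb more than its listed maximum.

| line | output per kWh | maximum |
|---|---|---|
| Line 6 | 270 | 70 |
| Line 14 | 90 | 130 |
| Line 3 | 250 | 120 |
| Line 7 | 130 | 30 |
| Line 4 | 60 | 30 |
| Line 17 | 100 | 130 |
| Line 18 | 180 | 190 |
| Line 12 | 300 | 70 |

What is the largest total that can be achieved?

Rank by output per kWh: Line 12 300 > Line 6 270 > Line 3 250 > Line 18 180 > Line 7 130 > Line 17 100 > Line 14 90 > Line 4 60.
Line 12 takes 70 to reach its cap of 70 — 420 left.
Line 6 takes 70 to reach its cap of 70 — 350 left.
Line 3 takes 120 to reach its cap of 120 — 230 left.
Line 18: +190 to 190 (cap) — 40 left.
Line 7 takes 30 to reach its cap of 30 — 10 left.
Line 17 has room for 130 but only 10 remain, so it gets 10.
Total = 270×70 + 250×120 + 130×30 + 100×10 + 180×190 + 300×70 = 109000.

109000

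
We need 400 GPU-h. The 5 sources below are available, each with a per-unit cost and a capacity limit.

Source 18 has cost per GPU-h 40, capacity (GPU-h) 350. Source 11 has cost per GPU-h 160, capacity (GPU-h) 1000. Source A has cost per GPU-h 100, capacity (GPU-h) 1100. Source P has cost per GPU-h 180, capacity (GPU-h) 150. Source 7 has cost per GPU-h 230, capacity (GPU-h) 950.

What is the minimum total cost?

Fill from the cheapest source first.
Source 18 at 40: take all 350 GPU-h — 50 still needed.
Source A (100): take the remaining 50 — done.
Source 11, Source P, Source 7: unused.
Cost = 350×40 + 50×100 = 19000.

19000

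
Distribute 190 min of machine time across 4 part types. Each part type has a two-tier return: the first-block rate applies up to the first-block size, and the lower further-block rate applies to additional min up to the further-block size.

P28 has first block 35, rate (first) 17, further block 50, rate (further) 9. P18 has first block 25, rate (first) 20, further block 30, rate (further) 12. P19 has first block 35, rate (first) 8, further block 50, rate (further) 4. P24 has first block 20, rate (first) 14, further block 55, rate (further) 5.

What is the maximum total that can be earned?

2425

Rank every tier by rate: P18/first 20 > P28/first 17 > P24/first 14 > P18/second 12 > P28/second 9 > P19/first 8 > P24/second 5 > P19/second 4.
Fill P18 first block (25 at 20) → 165 left.
P28 first at 17: fill all 35 → 130 left.
P24/first (14): +20 → 110 left.
P18 second at 12: fill all 30 → 80 left.
Fill P28 second block (50 at 9) → 30 left.
P19/first: +30 of 35 at 8; pool empty.
Total = 20×25 + 17×35 + 14×20 + 12×30 + 9×50 + 8×30 = 2425.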